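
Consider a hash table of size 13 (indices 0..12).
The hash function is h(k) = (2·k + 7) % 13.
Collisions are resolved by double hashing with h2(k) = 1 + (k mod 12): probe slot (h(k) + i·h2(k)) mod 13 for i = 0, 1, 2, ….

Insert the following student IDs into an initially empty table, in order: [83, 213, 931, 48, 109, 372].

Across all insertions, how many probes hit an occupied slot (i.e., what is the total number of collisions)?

83: h=4 → slot 4
213: h=4, h2=10, probe 4,1 → slot 1
931: h=10 → slot 10
48: h=12 → slot 12
109: h=4, h2=2, probe 4,6 → slot 6
372: h=10, h2=1, probe 10,11 → slot 11
Table: [_, 213, _, _, 83, _, 109, _, _, _, 931, 372, 48]

3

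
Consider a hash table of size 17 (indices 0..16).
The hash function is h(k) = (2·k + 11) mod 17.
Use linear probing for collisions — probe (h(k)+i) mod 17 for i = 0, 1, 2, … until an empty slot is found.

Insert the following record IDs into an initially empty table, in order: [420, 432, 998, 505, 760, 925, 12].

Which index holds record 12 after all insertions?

420: h=1 -> slot 1
432: h=8 -> slot 8
998: h=1, probe 1,2 -> slot 2
505: h=1, probe 1,2,3 -> slot 3
760: h=1, probe 1,2,3,4 -> slot 4
925: h=8, probe 8,9 -> slot 9
12: h=1, probe 1,2,3,4,5 -> slot 5
Table: [-, 420, 998, 505, 760, 12, -, -, 432, 925, -, -, -, -, -, -, -]

5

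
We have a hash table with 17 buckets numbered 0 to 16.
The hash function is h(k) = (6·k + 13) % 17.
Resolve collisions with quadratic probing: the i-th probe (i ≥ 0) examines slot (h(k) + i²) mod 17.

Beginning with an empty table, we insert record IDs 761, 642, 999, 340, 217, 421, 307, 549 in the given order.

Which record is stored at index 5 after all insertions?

761: h=6 => slot 6
642: h=6, probe 6,7 => slot 7
999: h=6, probe 6,7,10 => slot 10
340: h=13 => slot 13
217: h=6, probe 6,7,10,15 => slot 15
421: h=6, probe 6,7,10,15,5 => slot 5
307: h=2 => slot 2
549: h=9 => slot 9
Table: [_, _, 307, _, _, 421, 761, 642, _, 549, 999, _, _, 340, _, 217, _]

421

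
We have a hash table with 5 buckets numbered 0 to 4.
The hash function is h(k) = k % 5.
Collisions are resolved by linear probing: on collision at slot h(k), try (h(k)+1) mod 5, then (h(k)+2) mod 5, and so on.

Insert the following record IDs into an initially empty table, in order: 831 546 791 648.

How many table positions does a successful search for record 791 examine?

3

831: h=1 → slot 1
546: h=1, probe 1,2 → slot 2
791: h=1, probe 1,2,3 → slot 3
648: h=3, probe 3,4 → slot 4
Table: [∅, 831, 546, 791, 648]
Lookup 791: h=1, probe 1,2,3 → found at 3.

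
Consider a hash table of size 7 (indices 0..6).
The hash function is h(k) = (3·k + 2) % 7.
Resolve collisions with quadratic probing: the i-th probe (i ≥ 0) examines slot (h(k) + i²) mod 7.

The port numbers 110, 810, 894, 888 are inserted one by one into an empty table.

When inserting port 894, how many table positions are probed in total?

3

110: h=3 => slot 3
810: h=3, probe 3,4 => slot 4
894: h=3, probe 3,4,0 => slot 0
888: h=6 => slot 6
Table: [894, _, _, 110, 810, _, 888]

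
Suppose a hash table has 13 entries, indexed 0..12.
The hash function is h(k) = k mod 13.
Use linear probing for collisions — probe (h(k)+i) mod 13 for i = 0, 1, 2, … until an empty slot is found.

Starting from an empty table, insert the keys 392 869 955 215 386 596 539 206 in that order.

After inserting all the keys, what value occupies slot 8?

392 hashes to 2; slot 2 is free -> place at 2.
869 hashes to 11; slot 11 is free -> place at 11.
955 hashes to 6; slot 6 is free -> place at 6.
215 hashes to 7; slot 7 is free -> place at 7.
386 hashes to 9; slot 9 is free -> place at 9.
596 hashes to 11; 11 taken -> place at 12.
539 hashes to 6; 6,7 taken -> place at 8.
206 hashes to 11; 11,12 taken -> place at 0.
Table: [206, _, 392, _, _, _, 955, 215, 539, 386, _, 869, 596]

539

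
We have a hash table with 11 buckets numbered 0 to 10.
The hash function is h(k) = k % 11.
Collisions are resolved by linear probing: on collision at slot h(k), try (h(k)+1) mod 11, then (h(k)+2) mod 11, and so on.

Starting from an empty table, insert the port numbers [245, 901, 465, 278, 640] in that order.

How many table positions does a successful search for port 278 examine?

3

245 hashes to 3; slot 3 is free → place at 3.
901 hashes to 10; slot 10 is free → place at 10.
465 hashes to 3; 3 taken → place at 4.
278 hashes to 3; 3,4 taken → place at 5.
640 hashes to 2; slot 2 is free → place at 2.
Table: [., ., 640, 245, 465, 278, ., ., ., ., 901]
Lookup 278: h=3, probe 3,4,5 → found at 5.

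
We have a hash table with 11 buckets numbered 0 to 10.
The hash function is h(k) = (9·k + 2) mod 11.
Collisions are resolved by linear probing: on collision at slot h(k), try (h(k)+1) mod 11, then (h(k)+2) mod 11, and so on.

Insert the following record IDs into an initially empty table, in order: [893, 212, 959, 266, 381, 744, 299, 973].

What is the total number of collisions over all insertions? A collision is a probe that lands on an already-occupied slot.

893: h=9 -> slot 9
212: h=7 -> slot 7
959: h=9, probe 9,10 -> slot 10
266: h=9, probe 9,10,0 -> slot 0
381: h=10, probe 10,0,1 -> slot 1
744: h=10, probe 10,0,1,2 -> slot 2
299: h=9, probe 9,10,0,1,2,3 -> slot 3
973: h=3, probe 3,4 -> slot 4
Table: [266, 381, 744, 299, 973, ∅, ∅, 212, ∅, 893, 959]

14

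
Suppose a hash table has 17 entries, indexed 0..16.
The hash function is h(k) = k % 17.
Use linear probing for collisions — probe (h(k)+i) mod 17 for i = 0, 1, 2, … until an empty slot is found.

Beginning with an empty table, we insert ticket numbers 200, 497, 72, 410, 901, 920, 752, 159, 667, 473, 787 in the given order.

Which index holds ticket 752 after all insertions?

200 hashes to 13; slot 13 is free → place at 13.
497 hashes to 4; slot 4 is free → place at 4.
72 hashes to 4; 4 taken → place at 5.
410 hashes to 2; slot 2 is free → place at 2.
901 hashes to 0; slot 0 is free → place at 0.
920 hashes to 2; 2 taken → place at 3.
752 hashes to 4; 4,5 taken → place at 6.
159 hashes to 6; 6 taken → place at 7.
667 hashes to 4; 4,5,6,7 taken → place at 8.
473 hashes to 14; slot 14 is free → place at 14.
787 hashes to 5; 5,6,7,8 taken → place at 9.
Table: [901, -, 410, 920, 497, 72, 752, 159, 667, 787, -, -, -, 200, 473, -, -]

6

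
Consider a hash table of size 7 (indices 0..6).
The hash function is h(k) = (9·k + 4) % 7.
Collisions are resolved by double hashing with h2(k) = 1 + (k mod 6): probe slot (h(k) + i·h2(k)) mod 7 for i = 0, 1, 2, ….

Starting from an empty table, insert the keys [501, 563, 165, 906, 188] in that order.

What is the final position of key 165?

2

Insert 501: h=5, slot 5 empty -> index 5.
Insert 563: h=3, slot 3 empty -> index 3.
Insert 165: h=5, h2=4, slot 5 occupied -> index 2.
Insert 906: h=3, h2=1, slot 3 occupied -> index 4.
Insert 188: h=2, h2=3, slots 2,5 occupied -> index 1.
Table: [—, 188, 165, 563, 906, 501, —]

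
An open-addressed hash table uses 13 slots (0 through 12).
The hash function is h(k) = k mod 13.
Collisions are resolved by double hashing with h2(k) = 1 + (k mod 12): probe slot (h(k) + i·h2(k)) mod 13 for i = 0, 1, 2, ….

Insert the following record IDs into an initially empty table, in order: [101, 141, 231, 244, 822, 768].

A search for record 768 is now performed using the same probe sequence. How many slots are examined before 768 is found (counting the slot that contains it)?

101: h=10 => slot 10
141: h=11 => slot 11
231: h=10, h2=4, probe 10,1 => slot 1
244: h=10, h2=5, probe 10,2 => slot 2
822: h=3 => slot 3
768: h=1, h2=1, probe 1,2,3,4 => slot 4
Table: [-, 231, 244, 822, 768, -, -, -, -, -, 101, 141, -]
Lookup 768: h=1, h2=1, probe 1,2,3,4 → found at 4.

4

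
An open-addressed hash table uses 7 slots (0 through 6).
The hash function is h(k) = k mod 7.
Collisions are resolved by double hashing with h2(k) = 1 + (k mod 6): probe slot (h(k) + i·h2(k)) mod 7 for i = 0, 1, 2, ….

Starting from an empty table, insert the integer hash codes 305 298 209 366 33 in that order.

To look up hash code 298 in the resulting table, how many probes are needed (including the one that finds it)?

2

305 hashes to 4; slot 4 is free → place at 4.
298 hashes to 4, h2=5; 4 taken → place at 2.
209 hashes to 6; slot 6 is free → place at 6.
366 hashes to 2, h2=1; 2 taken → place at 3.
33 hashes to 5; slot 5 is free → place at 5.
Table: [∅, ∅, 298, 366, 305, 33, 209]
Lookup 298: h=4, h2=5, probe 4,2 → found at 2.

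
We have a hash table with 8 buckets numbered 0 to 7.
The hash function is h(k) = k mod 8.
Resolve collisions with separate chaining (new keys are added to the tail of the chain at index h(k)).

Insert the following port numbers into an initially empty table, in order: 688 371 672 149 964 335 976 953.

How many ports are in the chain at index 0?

3

688 → bucket 0
371 → bucket 3
672 → bucket 0 (collision)
149 → bucket 5
964 → bucket 4
335 → bucket 7
976 → bucket 0 (collision)
953 → bucket 1
Final buckets:
0: 688 -> 672 -> 976
1: 953
2: .
3: 371
4: 964
5: 149
6: .
7: 335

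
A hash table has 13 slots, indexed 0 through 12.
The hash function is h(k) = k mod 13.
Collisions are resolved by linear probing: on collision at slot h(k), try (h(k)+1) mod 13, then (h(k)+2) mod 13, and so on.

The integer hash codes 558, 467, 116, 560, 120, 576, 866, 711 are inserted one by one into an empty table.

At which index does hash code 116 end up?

Insert 558: h=12, slot 12 empty => index 12.
Insert 467: h=12, slot 12 occupied => index 0.
Insert 116: h=12, slots 12,0 occupied => index 1.
Insert 560: h=1, slot 1 occupied => index 2.
Insert 120: h=3, slot 3 empty => index 3.
Insert 576: h=4, slot 4 empty => index 4.
Insert 866: h=8, slot 8 empty => index 8.
Insert 711: h=9, slot 9 empty => index 9.
Table: [467, 116, 560, 120, 576, -, -, -, 866, 711, -, -, 558]

1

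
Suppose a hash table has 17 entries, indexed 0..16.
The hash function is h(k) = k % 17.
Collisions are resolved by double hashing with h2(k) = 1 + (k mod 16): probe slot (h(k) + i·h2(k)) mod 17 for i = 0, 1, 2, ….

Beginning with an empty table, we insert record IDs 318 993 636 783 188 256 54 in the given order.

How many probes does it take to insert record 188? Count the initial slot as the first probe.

Insert 318: h=12, slot 12 empty → index 12.
Insert 993: h=7, slot 7 empty → index 7.
Insert 636: h=7, h2=13, slot 7 occupied → index 3.
Insert 783: h=1, slot 1 empty → index 1.
Insert 188: h=1, h2=13, slot 1 occupied → index 14.
Insert 256: h=1, h2=1, slot 1 occupied → index 2.
Insert 54: h=3, h2=7, slot 3 occupied → index 10.
Table: [-, 783, 256, 636, -, -, -, 993, -, -, 54, -, 318, -, 188, -, -]

2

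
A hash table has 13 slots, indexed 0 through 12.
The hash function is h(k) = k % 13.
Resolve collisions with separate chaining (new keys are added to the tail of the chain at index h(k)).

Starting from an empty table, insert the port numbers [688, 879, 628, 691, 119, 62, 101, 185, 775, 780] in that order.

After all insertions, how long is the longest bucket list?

Insert 688: h=12, bucket 12 empty -> new chain.
Insert 879: h=8, bucket 8 empty -> new chain.
Insert 628: h=4, bucket 4 empty -> new chain.
Insert 691: h=2, bucket 2 empty -> new chain.
Insert 119: h=2, bucket 2 nonempty -> append to chain.
Insert 62: h=10, bucket 10 empty -> new chain.
Insert 101: h=10, bucket 10 nonempty -> append to chain.
Insert 185: h=3, bucket 3 empty -> new chain.
Insert 775: h=8, bucket 8 nonempty -> append to chain.
Insert 780: h=0, bucket 0 empty -> new chain.
Final buckets:
0: 780
1: —
2: 691 -> 119
3: 185
4: 628
5: —
6: —
7: —
8: 879 -> 775
9: —
10: 62 -> 101
11: —
12: 688

2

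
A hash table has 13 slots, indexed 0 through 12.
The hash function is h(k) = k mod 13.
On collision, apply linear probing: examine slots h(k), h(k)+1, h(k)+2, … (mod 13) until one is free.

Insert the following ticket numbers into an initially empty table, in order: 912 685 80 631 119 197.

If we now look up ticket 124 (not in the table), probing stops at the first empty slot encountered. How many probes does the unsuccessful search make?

2

912 hashes to 2; slot 2 is free -> place at 2.
685 hashes to 9; slot 9 is free -> place at 9.
80 hashes to 2; 2 taken -> place at 3.
631 hashes to 7; slot 7 is free -> place at 7.
119 hashes to 2; 2,3 taken -> place at 4.
197 hashes to 2; 2,3,4 taken -> place at 5.
Table: [_, _, 912, 80, 119, 197, _, 631, _, 685, _, _, _]
Lookup 124: h=7, probe 7,8 → slot 8 empty, not found.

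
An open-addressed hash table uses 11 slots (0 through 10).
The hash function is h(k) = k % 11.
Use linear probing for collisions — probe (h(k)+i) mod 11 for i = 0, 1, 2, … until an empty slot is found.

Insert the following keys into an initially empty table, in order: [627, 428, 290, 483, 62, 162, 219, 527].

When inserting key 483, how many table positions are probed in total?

627: h=0 -> slot 0
428: h=10 -> slot 10
290: h=4 -> slot 4
483: h=10, probe 10,0,1 -> slot 1
62: h=7 -> slot 7
162: h=8 -> slot 8
219: h=10, probe 10,0,1,2 -> slot 2
527: h=10, probe 10,0,1,2,3 -> slot 3
Table: [627, 483, 219, 527, 290, ., ., 62, 162, ., 428]

3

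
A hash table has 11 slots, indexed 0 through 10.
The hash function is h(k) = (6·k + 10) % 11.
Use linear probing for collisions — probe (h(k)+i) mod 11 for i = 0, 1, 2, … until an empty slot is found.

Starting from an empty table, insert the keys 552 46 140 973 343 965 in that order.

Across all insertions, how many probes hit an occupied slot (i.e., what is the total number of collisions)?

4

552: h=0 => slot 0
46: h=0, probe 0,1 => slot 1
140: h=3 => slot 3
973: h=7 => slot 7
343: h=0, probe 0,1,2 => slot 2
965: h=3, probe 3,4 => slot 4
Table: [552, 46, 343, 140, 965, -, -, 973, -, -, -]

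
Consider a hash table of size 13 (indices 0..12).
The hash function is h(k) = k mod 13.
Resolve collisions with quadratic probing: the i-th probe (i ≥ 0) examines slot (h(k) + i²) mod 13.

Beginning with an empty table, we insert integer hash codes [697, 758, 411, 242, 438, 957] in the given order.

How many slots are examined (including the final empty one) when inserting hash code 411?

2

697: h=8 => slot 8
758: h=4 => slot 4
411: h=8, probe 8,9 => slot 9
242: h=8, probe 8,9,12 => slot 12
438: h=9, probe 9,10 => slot 10
957: h=8, probe 8,9,12,4,11 => slot 11
Table: [_, _, _, _, 758, _, _, _, 697, 411, 438, 957, 242]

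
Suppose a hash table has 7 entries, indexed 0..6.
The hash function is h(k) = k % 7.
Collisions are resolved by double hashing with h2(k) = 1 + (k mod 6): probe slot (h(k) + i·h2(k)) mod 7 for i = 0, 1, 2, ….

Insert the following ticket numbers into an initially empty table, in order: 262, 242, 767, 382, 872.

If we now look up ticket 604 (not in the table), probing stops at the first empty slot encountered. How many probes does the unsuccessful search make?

262: h=3 -> slot 3
242: h=4 -> slot 4
767: h=4, h2=6, probe 4,3,2 -> slot 2
382: h=4, h2=5, probe 4,2,0 -> slot 0
872: h=4, h2=3, probe 4,0,3,6 -> slot 6
Table: [382, —, 767, 262, 242, —, 872]
Lookup 604: h=2, h2=5, probe 2,0,5 → slot 5 empty, not found.

3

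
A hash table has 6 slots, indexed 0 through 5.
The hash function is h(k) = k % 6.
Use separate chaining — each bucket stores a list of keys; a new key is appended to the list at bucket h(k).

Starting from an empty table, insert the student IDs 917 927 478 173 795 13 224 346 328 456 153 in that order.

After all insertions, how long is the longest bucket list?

3

Insert 917: h=5, bucket 5 empty -> new chain.
Insert 927: h=3, bucket 3 empty -> new chain.
Insert 478: h=4, bucket 4 empty -> new chain.
Insert 173: h=5, bucket 5 nonempty -> append to chain.
Insert 795: h=3, bucket 3 nonempty -> append to chain.
Insert 13: h=1, bucket 1 empty -> new chain.
Insert 224: h=2, bucket 2 empty -> new chain.
Insert 346: h=4, bucket 4 nonempty -> append to chain.
Insert 328: h=4, bucket 4 nonempty -> append to chain.
Insert 456: h=0, bucket 0 empty -> new chain.
Insert 153: h=3, bucket 3 nonempty -> append to chain.
Final buckets:
0: 456
1: 13
2: 224
3: 927 -> 795 -> 153
4: 478 -> 346 -> 328
5: 917 -> 173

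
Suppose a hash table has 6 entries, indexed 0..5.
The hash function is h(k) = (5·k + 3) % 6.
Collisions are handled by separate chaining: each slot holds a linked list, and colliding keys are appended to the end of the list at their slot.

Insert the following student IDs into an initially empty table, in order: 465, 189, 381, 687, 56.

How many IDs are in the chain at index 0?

Insert 465: h=0, bucket 0 empty → new chain.
Insert 189: h=0, bucket 0 nonempty → append to chain.
Insert 381: h=0, bucket 0 nonempty → append to chain.
Insert 687: h=0, bucket 0 nonempty → append to chain.
Insert 56: h=1, bucket 1 empty → new chain.
Final buckets:
0: 465 -> 189 -> 381 -> 687
1: 56
2: _
3: _
4: _
5: _

4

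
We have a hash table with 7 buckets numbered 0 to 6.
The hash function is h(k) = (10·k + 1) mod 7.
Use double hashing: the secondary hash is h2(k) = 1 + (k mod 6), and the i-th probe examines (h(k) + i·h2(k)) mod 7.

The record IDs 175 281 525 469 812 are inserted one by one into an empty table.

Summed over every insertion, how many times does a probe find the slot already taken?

4

175: h=1 → slot 1
281: h=4 → slot 4
525: h=1, h2=4, probe 1,5 → slot 5
469: h=1, h2=2, probe 1,3 → slot 3
812: h=1, h2=3, probe 1,4,0 → slot 0
Table: [812, 175, ∅, 469, 281, 525, ∅]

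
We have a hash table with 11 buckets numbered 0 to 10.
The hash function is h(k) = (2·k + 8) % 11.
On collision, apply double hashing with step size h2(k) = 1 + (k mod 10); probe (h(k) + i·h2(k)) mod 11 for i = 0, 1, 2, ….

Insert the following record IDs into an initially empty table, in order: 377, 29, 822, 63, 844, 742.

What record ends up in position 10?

742

377: h=3 -> slot 3
29: h=0 -> slot 0
822: h=2 -> slot 2
63: h=2, h2=4, probe 2,6 -> slot 6
844: h=2, h2=5, probe 2,7 -> slot 7
742: h=7, h2=3, probe 7,10 -> slot 10
Table: [29, ∅, 822, 377, ∅, ∅, 63, 844, ∅, ∅, 742]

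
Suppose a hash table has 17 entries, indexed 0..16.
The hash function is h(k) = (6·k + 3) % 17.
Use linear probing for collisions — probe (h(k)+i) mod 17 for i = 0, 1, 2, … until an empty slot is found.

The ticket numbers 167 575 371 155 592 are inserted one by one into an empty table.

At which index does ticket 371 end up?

4

167: h=2 -> slot 2
575: h=2, probe 2,3 -> slot 3
371: h=2, probe 2,3,4 -> slot 4
155: h=15 -> slot 15
592: h=2, probe 2,3,4,5 -> slot 5
Table: [., ., 167, 575, 371, 592, ., ., ., ., ., ., ., ., ., 155, .]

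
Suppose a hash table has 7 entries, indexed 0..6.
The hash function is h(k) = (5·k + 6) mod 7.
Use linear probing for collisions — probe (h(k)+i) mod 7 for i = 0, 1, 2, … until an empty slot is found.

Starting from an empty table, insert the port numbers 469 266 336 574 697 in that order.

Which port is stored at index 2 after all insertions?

574

Insert 469: h=6, slot 6 empty → index 6.
Insert 266: h=6, slot 6 occupied → index 0.
Insert 336: h=6, slots 6,0 occupied → index 1.
Insert 574: h=6, slots 6,0,1 occupied → index 2.
Insert 697: h=5, slot 5 empty → index 5.
Table: [266, 336, 574, ∅, ∅, 697, 469]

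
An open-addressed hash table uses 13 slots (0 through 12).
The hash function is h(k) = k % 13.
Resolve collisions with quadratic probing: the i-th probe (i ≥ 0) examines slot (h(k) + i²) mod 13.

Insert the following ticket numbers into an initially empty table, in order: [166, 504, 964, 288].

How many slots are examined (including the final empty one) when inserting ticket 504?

2

166 hashes to 10; slot 10 is free → place at 10.
504 hashes to 10; 10 taken → place at 11.
964 hashes to 2; slot 2 is free → place at 2.
288 hashes to 2; 2 taken → place at 3.
Table: [-, -, 964, 288, -, -, -, -, -, -, 166, 504, -]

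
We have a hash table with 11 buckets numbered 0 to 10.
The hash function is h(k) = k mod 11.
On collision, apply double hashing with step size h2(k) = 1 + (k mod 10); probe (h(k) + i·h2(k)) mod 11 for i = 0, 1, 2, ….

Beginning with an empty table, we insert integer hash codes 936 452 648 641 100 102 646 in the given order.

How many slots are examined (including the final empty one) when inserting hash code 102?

Insert 936: h=1, slot 1 empty => index 1.
Insert 452: h=1, h2=3, slot 1 occupied => index 4.
Insert 648: h=10, slot 10 empty => index 10.
Insert 641: h=3, slot 3 empty => index 3.
Insert 100: h=1, h2=1, slot 1 occupied => index 2.
Insert 102: h=3, h2=3, slot 3 occupied => index 6.
Insert 646: h=8, slot 8 empty => index 8.
Table: [—, 936, 100, 641, 452, —, 102, —, 646, —, 648]

2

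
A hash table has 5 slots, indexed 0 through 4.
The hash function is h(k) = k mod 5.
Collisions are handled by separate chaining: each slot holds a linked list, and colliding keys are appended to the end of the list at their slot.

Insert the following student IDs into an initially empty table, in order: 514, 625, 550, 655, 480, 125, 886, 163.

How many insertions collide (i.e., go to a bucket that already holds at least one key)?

4

Insert 514: h=4, bucket 4 empty -> new chain.
Insert 625: h=0, bucket 0 empty -> new chain.
Insert 550: h=0, bucket 0 nonempty -> append to chain.
Insert 655: h=0, bucket 0 nonempty -> append to chain.
Insert 480: h=0, bucket 0 nonempty -> append to chain.
Insert 125: h=0, bucket 0 nonempty -> append to chain.
Insert 886: h=1, bucket 1 empty -> new chain.
Insert 163: h=3, bucket 3 empty -> new chain.
Final buckets:
0: 625 -> 550 -> 655 -> 480 -> 125
1: 886
2: .
3: 163
4: 514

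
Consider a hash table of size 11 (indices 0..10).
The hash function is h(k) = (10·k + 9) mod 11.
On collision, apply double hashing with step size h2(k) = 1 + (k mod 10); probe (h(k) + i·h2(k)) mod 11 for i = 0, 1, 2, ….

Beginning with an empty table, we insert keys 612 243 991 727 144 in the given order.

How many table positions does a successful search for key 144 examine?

3

612 hashes to 2; slot 2 is free → place at 2.
243 hashes to 8; slot 8 is free → place at 8.
991 hashes to 8, h2=2; 8 taken → place at 10.
727 hashes to 8, h2=8; 8 taken → place at 5.
144 hashes to 8, h2=5; 8,2 taken → place at 7.
Table: [∅, ∅, 612, ∅, ∅, 727, ∅, 144, 243, ∅, 991]
Lookup 144: h=8, h2=5, probe 8,2,7 → found at 7.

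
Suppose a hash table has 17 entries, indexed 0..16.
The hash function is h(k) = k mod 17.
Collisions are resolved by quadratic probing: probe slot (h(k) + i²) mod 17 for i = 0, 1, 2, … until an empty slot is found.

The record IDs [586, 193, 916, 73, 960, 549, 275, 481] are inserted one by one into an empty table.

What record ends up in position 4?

586 hashes to 8; slot 8 is free -> place at 8.
193 hashes to 6; slot 6 is free -> place at 6.
916 hashes to 15; slot 15 is free -> place at 15.
73 hashes to 5; slot 5 is free -> place at 5.
960 hashes to 8; 8 taken -> place at 9.
549 hashes to 5; 5,6,9 taken -> place at 14.
275 hashes to 3; slot 3 is free -> place at 3.
481 hashes to 5; 5,6,9,14 taken -> place at 4.
Table: [-, -, -, 275, 481, 73, 193, -, 586, 960, -, -, -, -, 549, 916, -]

481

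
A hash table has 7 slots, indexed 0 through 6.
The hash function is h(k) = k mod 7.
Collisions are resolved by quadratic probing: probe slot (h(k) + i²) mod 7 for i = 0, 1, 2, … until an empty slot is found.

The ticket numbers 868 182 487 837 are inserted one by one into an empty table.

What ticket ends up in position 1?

868 hashes to 0; slot 0 is free → place at 0.
182 hashes to 0; 0 taken → place at 1.
487 hashes to 4; slot 4 is free → place at 4.
837 hashes to 4; 4 taken → place at 5.
Table: [868, 182, _, _, 487, 837, _]

182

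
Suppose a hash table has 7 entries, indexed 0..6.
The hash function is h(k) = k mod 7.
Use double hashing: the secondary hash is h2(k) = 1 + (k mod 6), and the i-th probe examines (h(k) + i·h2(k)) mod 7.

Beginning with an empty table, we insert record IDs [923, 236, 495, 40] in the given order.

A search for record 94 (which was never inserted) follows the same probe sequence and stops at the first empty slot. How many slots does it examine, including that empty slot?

2

923 hashes to 6; slot 6 is free → place at 6.
236 hashes to 5; slot 5 is free → place at 5.
495 hashes to 5, h2=4; 5 taken → place at 2.
40 hashes to 5, h2=5; 5 taken → place at 3.
Table: [∅, ∅, 495, 40, ∅, 236, 923]
Lookup 94: h=3, h2=5, probe 3,1 → slot 1 empty, not found.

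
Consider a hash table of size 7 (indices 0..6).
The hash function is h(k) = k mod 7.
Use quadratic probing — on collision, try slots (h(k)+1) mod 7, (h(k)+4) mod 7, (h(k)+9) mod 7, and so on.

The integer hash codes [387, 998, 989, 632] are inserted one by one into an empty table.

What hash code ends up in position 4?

Insert 387: h=2, slot 2 empty => index 2.
Insert 998: h=4, slot 4 empty => index 4.
Insert 989: h=2, slot 2 occupied => index 3.
Insert 632: h=2, slots 2,3 occupied => index 6.
Table: [_, _, 387, 989, 998, _, 632]

998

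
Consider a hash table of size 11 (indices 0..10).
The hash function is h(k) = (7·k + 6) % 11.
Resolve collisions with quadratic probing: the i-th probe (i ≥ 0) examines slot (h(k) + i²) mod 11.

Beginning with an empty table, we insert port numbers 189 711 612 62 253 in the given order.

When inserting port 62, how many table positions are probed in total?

189: h=9 -> slot 9
711: h=0 -> slot 0
612: h=0, probe 0,1 -> slot 1
62: h=0, probe 0,1,4 -> slot 4
253: h=6 -> slot 6
Table: [711, 612, —, —, 62, —, 253, —, —, 189, —]

3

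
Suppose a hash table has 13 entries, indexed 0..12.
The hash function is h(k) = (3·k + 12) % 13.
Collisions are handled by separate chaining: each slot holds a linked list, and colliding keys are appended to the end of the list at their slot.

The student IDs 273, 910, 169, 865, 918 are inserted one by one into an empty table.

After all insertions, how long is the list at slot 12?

273 → bucket 12
910 → bucket 12 (collision)
169 → bucket 12 (collision)
865 → bucket 7
918 → bucket 10
Final buckets:
0: .
1: .
2: .
3: .
4: .
5: .
6: .
7: 865
8: .
9: .
10: 918
11: .
12: 273 -> 910 -> 169

3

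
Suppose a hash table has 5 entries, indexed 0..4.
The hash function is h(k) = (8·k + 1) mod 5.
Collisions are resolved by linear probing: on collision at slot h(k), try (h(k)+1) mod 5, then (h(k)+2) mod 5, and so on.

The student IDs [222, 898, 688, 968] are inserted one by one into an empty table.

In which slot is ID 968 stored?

3

Insert 222: h=2, slot 2 empty → index 2.
Insert 898: h=0, slot 0 empty → index 0.
Insert 688: h=0, slot 0 occupied → index 1.
Insert 968: h=0, slots 0,1,2 occupied → index 3.
Table: [898, 688, 222, 968, ∅]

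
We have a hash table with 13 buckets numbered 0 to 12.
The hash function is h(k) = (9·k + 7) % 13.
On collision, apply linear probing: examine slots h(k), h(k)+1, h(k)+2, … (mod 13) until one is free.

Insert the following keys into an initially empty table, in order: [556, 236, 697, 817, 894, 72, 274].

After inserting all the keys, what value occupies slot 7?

894

556: h=6 -> slot 6
236: h=12 -> slot 12
697: h=1 -> slot 1
817: h=2 -> slot 2
894: h=6, probe 6,7 -> slot 7
72: h=5 -> slot 5
274: h=3 -> slot 3
Table: [∅, 697, 817, 274, ∅, 72, 556, 894, ∅, ∅, ∅, ∅, 236]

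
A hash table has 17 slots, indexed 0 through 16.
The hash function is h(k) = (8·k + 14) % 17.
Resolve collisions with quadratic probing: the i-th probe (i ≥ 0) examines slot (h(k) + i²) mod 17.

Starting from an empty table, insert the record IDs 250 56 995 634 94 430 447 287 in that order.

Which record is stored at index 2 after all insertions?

250 hashes to 8; slot 8 is free → place at 8.
56 hashes to 3; slot 3 is free → place at 3.
995 hashes to 1; slot 1 is free → place at 1.
634 hashes to 3; 3 taken → place at 4.
94 hashes to 1; 1 taken → place at 2.
430 hashes to 3; 3,4 taken → place at 7.
447 hashes to 3; 3,4,7 taken → place at 12.
287 hashes to 15; slot 15 is free → place at 15.
Table: [., 995, 94, 56, 634, ., ., 430, 250, ., ., ., 447, ., ., 287, .]

94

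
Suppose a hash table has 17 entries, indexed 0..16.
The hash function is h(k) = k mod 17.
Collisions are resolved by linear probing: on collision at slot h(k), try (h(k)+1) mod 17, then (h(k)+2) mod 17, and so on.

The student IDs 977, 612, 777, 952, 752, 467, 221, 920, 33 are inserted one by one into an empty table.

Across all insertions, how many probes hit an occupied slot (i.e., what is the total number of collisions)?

5

977: h=8 → slot 8
612: h=0 → slot 0
777: h=12 → slot 12
952: h=0, probe 0,1 → slot 1
752: h=4 → slot 4
467: h=8, probe 8,9 → slot 9
221: h=0, probe 0,1,2 → slot 2
920: h=2, probe 2,3 → slot 3
33: h=16 → slot 16
Table: [612, 952, 221, 920, 752, —, —, —, 977, 467, —, —, 777, —, —, —, 33]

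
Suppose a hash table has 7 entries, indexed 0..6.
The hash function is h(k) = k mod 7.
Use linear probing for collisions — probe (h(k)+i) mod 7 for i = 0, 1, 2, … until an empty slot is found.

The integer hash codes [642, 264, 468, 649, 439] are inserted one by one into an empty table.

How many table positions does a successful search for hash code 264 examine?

642 hashes to 5; slot 5 is free => place at 5.
264 hashes to 5; 5 taken => place at 6.
468 hashes to 6; 6 taken => place at 0.
649 hashes to 5; 5,6,0 taken => place at 1.
439 hashes to 5; 5,6,0,1 taken => place at 2.
Table: [468, 649, 439, _, _, 642, 264]
Lookup 264: h=5, probe 5,6 → found at 6.

2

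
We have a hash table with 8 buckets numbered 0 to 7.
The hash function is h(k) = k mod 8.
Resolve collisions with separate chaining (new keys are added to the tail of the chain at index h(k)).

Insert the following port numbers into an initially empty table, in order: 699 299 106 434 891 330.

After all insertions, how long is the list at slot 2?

3

Insert 699: h=3, bucket 3 empty -> new chain.
Insert 299: h=3, bucket 3 nonempty -> append to chain.
Insert 106: h=2, bucket 2 empty -> new chain.
Insert 434: h=2, bucket 2 nonempty -> append to chain.
Insert 891: h=3, bucket 3 nonempty -> append to chain.
Insert 330: h=2, bucket 2 nonempty -> append to chain.
Final buckets:
0: —
1: —
2: 106 -> 434 -> 330
3: 699 -> 299 -> 891
4: —
5: —
6: —
7: —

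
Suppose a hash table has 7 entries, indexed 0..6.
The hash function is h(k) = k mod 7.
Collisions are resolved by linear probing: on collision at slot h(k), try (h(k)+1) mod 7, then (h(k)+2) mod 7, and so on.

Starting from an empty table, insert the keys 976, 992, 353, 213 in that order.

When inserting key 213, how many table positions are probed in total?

976 hashes to 3; slot 3 is free -> place at 3.
992 hashes to 5; slot 5 is free -> place at 5.
353 hashes to 3; 3 taken -> place at 4.
213 hashes to 3; 3,4,5 taken -> place at 6.
Table: [—, —, —, 976, 353, 992, 213]

4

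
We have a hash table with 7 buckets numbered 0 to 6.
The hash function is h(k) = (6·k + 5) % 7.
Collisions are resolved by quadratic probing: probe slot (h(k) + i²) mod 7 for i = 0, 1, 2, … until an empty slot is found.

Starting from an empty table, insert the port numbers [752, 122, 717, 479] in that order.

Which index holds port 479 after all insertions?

752 hashes to 2; slot 2 is free -> place at 2.
122 hashes to 2; 2 taken -> place at 3.
717 hashes to 2; 2,3 taken -> place at 6.
479 hashes to 2; 2,3,6 taken -> place at 4.
Table: [∅, ∅, 752, 122, 479, ∅, 717]

4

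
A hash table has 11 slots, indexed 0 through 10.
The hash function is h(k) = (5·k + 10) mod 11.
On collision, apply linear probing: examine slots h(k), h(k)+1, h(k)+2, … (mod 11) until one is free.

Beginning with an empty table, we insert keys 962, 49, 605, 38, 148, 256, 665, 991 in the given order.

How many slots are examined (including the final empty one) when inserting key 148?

962: h=2 => slot 2
49: h=2, probe 2,3 => slot 3
605: h=10 => slot 10
38: h=2, probe 2,3,4 => slot 4
148: h=2, probe 2,3,4,5 => slot 5
256: h=3, probe 3,4,5,6 => slot 6
665: h=2, probe 2,3,4,5,6,7 => slot 7
991: h=4, probe 4,5,6,7,8 => slot 8
Table: [_, _, 962, 49, 38, 148, 256, 665, 991, _, 605]

4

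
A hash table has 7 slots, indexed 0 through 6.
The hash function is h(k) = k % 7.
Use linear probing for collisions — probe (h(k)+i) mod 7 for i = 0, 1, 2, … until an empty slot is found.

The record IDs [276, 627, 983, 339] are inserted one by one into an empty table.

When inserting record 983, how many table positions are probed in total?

276: h=3 => slot 3
627: h=4 => slot 4
983: h=3, probe 3,4,5 => slot 5
339: h=3, probe 3,4,5,6 => slot 6
Table: [∅, ∅, ∅, 276, 627, 983, 339]

3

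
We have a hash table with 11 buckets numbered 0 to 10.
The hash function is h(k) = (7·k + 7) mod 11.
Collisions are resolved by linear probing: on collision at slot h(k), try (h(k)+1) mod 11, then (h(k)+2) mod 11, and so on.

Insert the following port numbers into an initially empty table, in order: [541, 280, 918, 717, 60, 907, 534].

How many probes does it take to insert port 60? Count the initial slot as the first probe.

5

541: h=10 => slot 10
280: h=9 => slot 9
918: h=9, probe 9,10,0 => slot 0
717: h=10, probe 10,0,1 => slot 1
60: h=9, probe 9,10,0,1,2 => slot 2
907: h=9, probe 9,10,0,1,2,3 => slot 3
534: h=5 => slot 5
Table: [918, 717, 60, 907, —, 534, —, —, —, 280, 541]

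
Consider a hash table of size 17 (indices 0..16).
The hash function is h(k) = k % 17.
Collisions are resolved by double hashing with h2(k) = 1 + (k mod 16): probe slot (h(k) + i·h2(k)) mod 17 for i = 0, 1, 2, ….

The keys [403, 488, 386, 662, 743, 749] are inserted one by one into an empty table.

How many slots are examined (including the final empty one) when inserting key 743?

2

403 hashes to 12; slot 12 is free => place at 12.
488 hashes to 12, h2=9; 12 taken => place at 4.
386 hashes to 12, h2=3; 12 taken => place at 15.
662 hashes to 16; slot 16 is free => place at 16.
743 hashes to 12, h2=8; 12 taken => place at 3.
749 hashes to 1; slot 1 is free => place at 1.
Table: [-, 749, -, 743, 488, -, -, -, -, -, -, -, 403, -, -, 386, 662]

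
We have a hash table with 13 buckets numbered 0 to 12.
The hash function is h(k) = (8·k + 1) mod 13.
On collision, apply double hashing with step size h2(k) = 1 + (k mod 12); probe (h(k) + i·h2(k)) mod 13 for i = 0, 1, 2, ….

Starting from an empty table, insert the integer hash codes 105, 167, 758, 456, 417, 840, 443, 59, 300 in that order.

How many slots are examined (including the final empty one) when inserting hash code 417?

2

Insert 105: h=9, slot 9 empty -> index 9.
Insert 167: h=11, slot 11 empty -> index 11.
Insert 758: h=7, slot 7 empty -> index 7.
Insert 456: h=9, h2=1, slot 9 occupied -> index 10.
Insert 417: h=9, h2=10, slot 9 occupied -> index 6.
Insert 840: h=0, slot 0 empty -> index 0.
Insert 443: h=9, h2=12, slot 9 occupied -> index 8.
Insert 59: h=5, slot 5 empty -> index 5.
Insert 300: h=9, h2=1, slots 9,10,11 occupied -> index 12.
Table: [840, —, —, —, —, 59, 417, 758, 443, 105, 456, 167, 300]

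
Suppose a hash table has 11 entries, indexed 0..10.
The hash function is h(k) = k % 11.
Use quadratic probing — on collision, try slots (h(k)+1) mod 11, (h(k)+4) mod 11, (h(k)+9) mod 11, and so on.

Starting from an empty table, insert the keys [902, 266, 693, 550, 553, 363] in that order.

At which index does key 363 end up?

9

902 hashes to 0; slot 0 is free → place at 0.
266 hashes to 2; slot 2 is free → place at 2.
693 hashes to 0; 0 taken → place at 1.
550 hashes to 0; 0,1 taken → place at 4.
553 hashes to 3; slot 3 is free → place at 3.
363 hashes to 0; 0,1,4 taken → place at 9.
Table: [902, 693, 266, 553, 550, —, —, —, —, 363, —]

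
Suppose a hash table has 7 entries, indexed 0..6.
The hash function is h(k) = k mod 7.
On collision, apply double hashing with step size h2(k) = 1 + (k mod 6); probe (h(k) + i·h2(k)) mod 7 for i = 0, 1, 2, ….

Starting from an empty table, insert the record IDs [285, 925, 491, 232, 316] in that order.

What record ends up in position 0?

285: h=5 => slot 5
925: h=1 => slot 1
491: h=1, h2=6, probe 1,0 => slot 0
232: h=1, h2=5, probe 1,6 => slot 6
316: h=1, h2=5, probe 1,6,4 => slot 4
Table: [491, 925, ., ., 316, 285, 232]

491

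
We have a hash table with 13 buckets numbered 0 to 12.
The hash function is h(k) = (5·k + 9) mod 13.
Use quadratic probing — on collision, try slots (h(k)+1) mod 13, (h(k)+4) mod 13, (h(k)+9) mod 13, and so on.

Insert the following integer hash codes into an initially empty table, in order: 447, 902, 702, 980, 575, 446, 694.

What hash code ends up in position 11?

575

447 hashes to 8; slot 8 is free -> place at 8.
902 hashes to 8; 8 taken -> place at 9.
702 hashes to 9; 9 taken -> place at 10.
980 hashes to 8; 8,9 taken -> place at 12.
575 hashes to 11; slot 11 is free -> place at 11.
446 hashes to 3; slot 3 is free -> place at 3.
694 hashes to 8; 8,9,12 taken -> place at 4.
Table: [., ., ., 446, 694, ., ., ., 447, 902, 702, 575, 980]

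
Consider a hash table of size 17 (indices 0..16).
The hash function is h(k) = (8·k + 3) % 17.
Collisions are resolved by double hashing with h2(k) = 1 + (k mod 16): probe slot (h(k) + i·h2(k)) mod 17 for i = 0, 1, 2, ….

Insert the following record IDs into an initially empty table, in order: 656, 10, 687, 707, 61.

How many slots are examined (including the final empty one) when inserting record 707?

656 hashes to 15; slot 15 is free => place at 15.
10 hashes to 15, h2=11; 15 taken => place at 9.
687 hashes to 8; slot 8 is free => place at 8.
707 hashes to 15, h2=4; 15 taken => place at 2.
61 hashes to 15, h2=14; 15 taken => place at 12.
Table: [—, —, 707, —, —, —, —, —, 687, 10, —, —, 61, —, —, 656, —]

2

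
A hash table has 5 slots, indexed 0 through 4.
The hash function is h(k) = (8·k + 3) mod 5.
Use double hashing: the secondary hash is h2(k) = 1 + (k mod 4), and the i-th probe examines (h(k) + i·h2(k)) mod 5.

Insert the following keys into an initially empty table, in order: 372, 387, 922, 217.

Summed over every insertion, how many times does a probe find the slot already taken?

372: h=4 → slot 4
387: h=4, h2=4, probe 4,3 → slot 3
922: h=4, h2=3, probe 4,2 → slot 2
217: h=4, h2=2, probe 4,1 → slot 1
Table: [_, 217, 922, 387, 372]

3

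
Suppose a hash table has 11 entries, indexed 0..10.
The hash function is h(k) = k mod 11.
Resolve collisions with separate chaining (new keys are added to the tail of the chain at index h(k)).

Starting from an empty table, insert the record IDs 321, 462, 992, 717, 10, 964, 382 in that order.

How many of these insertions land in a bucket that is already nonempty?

2

Insert 321: h=2, bucket 2 empty → new chain.
Insert 462: h=0, bucket 0 empty → new chain.
Insert 992: h=2, bucket 2 nonempty → append to chain.
Insert 717: h=2, bucket 2 nonempty → append to chain.
Insert 10: h=10, bucket 10 empty → new chain.
Insert 964: h=7, bucket 7 empty → new chain.
Insert 382: h=8, bucket 8 empty → new chain.
Final buckets:
0: 462
1: -
2: 321 -> 992 -> 717
3: -
4: -
5: -
6: -
7: 964
8: 382
9: -
10: 10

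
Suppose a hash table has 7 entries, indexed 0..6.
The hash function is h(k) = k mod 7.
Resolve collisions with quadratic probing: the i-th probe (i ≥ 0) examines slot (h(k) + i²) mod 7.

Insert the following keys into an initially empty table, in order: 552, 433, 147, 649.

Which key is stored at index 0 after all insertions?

Insert 552: h=6, slot 6 empty => index 6.
Insert 433: h=6, slot 6 occupied => index 0.
Insert 147: h=0, slot 0 occupied => index 1.
Insert 649: h=5, slot 5 empty => index 5.
Table: [433, 147, —, —, —, 649, 552]

433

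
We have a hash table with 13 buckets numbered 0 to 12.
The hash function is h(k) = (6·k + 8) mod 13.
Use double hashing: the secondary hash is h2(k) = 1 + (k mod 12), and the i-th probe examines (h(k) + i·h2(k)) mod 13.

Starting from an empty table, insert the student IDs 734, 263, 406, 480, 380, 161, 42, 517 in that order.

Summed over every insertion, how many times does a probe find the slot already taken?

3

Insert 734: h=5, slot 5 empty => index 5.
Insert 263: h=0, slot 0 empty => index 0.
Insert 406: h=0, h2=11, slot 0 occupied => index 11.
Insert 480: h=2, slot 2 empty => index 2.
Insert 380: h=0, h2=9, slot 0 occupied => index 9.
Insert 161: h=12, slot 12 empty => index 12.
Insert 42: h=0, h2=7, slot 0 occupied => index 7.
Insert 517: h=3, slot 3 empty => index 3.
Table: [263, ., 480, 517, ., 734, ., 42, ., 380, ., 406, 161]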